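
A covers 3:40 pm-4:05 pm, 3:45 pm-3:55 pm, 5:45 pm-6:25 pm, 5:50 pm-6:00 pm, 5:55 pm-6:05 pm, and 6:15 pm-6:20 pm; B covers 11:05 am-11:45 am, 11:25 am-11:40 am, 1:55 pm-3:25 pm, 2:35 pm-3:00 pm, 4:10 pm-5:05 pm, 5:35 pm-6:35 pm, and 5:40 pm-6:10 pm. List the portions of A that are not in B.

A, merged: 3:40 pm–4:05 pm, 5:45 pm–6:25 pm.
B, merged: 11:05 am–11:45 am, 1:55 pm–3:25 pm, 4:10 pm–5:05 pm, 5:35 pm–6:35 pm.
3:40 pm–4:05 pm: no B overlap → unchanged.
5:45 pm–6:25 pm: fully covered by B → removed.

3:40 pm–4:05 pm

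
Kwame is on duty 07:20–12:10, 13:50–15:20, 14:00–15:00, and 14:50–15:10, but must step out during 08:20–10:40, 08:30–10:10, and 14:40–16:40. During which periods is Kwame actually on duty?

A, merged: 07:20–12:10, 13:50–15:20.
B, merged: 08:20–10:40, 14:40–16:40.
07:20–12:10 \ B = 07:20–08:20, 10:40–12:10.
13:50–15:20 \ B = 13:50–14:40.

07:20–08:20, 10:40–12:10, 13:50–14:40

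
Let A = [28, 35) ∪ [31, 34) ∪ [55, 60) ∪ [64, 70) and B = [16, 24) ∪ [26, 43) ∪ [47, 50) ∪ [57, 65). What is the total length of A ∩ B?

Merge the first list: [28, 35), [55, 60), [64, 70).
A ∩ B = [28, 35), [57, 60), [64, 65).
Total: 7 + 3 + 1 = 11.

11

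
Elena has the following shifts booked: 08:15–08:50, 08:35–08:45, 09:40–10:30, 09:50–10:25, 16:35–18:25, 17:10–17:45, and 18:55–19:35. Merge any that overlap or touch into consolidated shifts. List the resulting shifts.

08:35–08:45 overlaps/touches 08:15–08:50 → extend to 08:15–08:50.
09:40–10:30 is disjoint → start new block.
09:50–10:25 overlaps/touches 09:40–10:30 → extend to 09:40–10:30.
16:35–18:25 is disjoint → start new block.
17:10–17:45 overlaps/touches 16:35–18:25 → extend to 16:35–18:25.
18:55–19:35 is disjoint → start new block.

08:15–08:50, 09:40–10:30, 16:35–18:25, 18:55–19:35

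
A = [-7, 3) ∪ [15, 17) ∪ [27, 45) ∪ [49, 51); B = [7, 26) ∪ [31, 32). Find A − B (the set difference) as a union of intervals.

[-7, 3) ∪ [27, 31) ∪ [32, 45) ∪ [49, 51)

[-7, 3) is untouched.
[15, 17) lies entirely inside B → drops out.
[27, 45) with B removed leaves [27, 31), [32, 45).
[49, 51) is untouched.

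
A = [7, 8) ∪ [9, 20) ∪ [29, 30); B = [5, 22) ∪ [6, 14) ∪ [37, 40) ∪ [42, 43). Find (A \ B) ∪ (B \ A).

[5, 7) ∪ [8, 9) ∪ [20, 22) ∪ [29, 30) ∪ [37, 40) ∪ [42, 43)

Merge the second list: [5, 22), [37, 40), [42, 43).
Only in the first: [29, 30).
Only in the second: [5, 7), [8, 9), [20, 22), [37, 40), [42, 43).
Together these are the periods covered by exactly one.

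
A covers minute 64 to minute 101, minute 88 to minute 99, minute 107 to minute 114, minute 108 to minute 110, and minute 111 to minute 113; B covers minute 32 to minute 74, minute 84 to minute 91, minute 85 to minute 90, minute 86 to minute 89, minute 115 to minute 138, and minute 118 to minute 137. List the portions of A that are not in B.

Merge the first list: minute 64 to minute 101, minute 107 to minute 114.
Merge the second list: minute 32 to minute 74, minute 84 to minute 91, minute 115 to minute 138.
minute 64 to minute 101 with B removed leaves minute 74 to minute 84, minute 91 to minute 101.
minute 107 to minute 114 is untouched.

minute 74 to minute 84, minute 91 to minute 101, minute 107 to minute 114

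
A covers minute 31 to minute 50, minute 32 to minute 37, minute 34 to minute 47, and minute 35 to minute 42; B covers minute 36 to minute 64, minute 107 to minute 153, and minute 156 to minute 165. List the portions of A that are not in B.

First set merges to minute 31 to minute 50.
minute 31 to minute 50 \ B = minute 31 to minute 36.

minute 31 to minute 36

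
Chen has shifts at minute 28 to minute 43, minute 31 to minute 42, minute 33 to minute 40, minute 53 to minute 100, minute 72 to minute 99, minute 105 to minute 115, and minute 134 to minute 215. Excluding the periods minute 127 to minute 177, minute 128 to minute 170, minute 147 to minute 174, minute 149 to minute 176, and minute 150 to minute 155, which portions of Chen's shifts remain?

minute 28 to minute 43, minute 53 to minute 100, minute 105 to minute 115, minute 177 to minute 215

First set merges to minute 28 to minute 43, minute 53 to minute 100, minute 105 to minute 115, minute 134 to minute 215.
Second set merges to minute 127 to minute 177.
minute 28 to minute 43: no B overlap → unchanged.
minute 53 to minute 100: no B overlap → unchanged.
minute 105 to minute 115: no B overlap → unchanged.
minute 134 to minute 215 minus B → minute 177 to minute 215.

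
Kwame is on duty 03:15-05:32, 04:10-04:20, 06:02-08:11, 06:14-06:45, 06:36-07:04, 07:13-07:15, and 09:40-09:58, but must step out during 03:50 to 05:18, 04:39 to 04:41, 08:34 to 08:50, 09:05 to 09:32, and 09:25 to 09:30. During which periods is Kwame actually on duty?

Merge the first list: 03:15–05:32, 06:02–08:11, 09:40–09:58.
Merge the second list: 03:50–05:18, 08:34–08:50, 09:05–09:32.
03:15–05:32 \ B = 03:15–03:50, 05:18–05:32.
06:02–08:11: nothing removed.
09:40–09:58: nothing removed.

03:15–03:50, 05:18–05:32, 06:02–08:11, 09:40–09:58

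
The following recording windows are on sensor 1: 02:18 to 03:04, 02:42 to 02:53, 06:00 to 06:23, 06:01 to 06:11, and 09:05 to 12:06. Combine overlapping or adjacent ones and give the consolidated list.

02:18–03:04, 06:00–06:23, 09:05–12:06

02:42–02:53 overlaps/touches 02:18–03:04 → extend to 02:18–03:04.
06:00–06:23 is disjoint → start new block.
06:01–06:11 overlaps/touches 06:00–06:23 → extend to 06:00–06:23.
09:05–12:06 is disjoint → start new block.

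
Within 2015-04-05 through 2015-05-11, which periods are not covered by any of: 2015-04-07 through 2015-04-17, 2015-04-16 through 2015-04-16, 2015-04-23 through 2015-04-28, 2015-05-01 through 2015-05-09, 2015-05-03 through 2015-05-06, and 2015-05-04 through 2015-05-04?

2015-04-05 through 2015-04-06, 2015-04-18 through 2015-04-22, 2015-04-29 through 2015-04-30, 2015-05-10 through 2015-05-11

After merging, the occupied span is 2015-04-07 through 2015-04-17, 2015-04-23 through 2015-04-28, 2015-05-01 through 2015-05-09.
Gaps within 2015-04-05 through 2015-05-11: 2015-04-05 through 2015-04-06, 2015-04-18 through 2015-04-22, 2015-04-29 through 2015-04-30, 2015-05-10 through 2015-05-11.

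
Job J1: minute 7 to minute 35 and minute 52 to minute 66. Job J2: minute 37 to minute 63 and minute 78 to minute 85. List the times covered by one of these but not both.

Only in the first: minute 7 to minute 35, minute 63 to minute 66.
Only in the second: minute 37 to minute 52, minute 78 to minute 85.
Together these are the periods covered by exactly one.

minute 7 to minute 35, minute 37 to minute 52, minute 63 to minute 66, minute 78 to minute 85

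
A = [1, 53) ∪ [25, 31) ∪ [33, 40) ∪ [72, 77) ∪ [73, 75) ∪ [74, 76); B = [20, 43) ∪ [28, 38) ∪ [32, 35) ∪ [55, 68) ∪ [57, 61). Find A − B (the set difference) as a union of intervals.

Merge the first list: [1, 53), [72, 77).
Merge the second list: [20, 43), [55, 68).
[1, 53) with B removed leaves [1, 20), [43, 53).
[72, 77) is untouched.

[1, 20) ∪ [43, 53) ∪ [72, 77)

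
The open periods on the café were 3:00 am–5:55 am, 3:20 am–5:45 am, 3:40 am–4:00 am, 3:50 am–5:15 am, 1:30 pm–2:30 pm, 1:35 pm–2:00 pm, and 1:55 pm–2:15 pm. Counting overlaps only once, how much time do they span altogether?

Merged: 3:00 am-5:55 am, 1:30 pm-2:30 pm.
Lengths: 2 h 55 min + 1 h = 3 h 55 min.

3 h 55 min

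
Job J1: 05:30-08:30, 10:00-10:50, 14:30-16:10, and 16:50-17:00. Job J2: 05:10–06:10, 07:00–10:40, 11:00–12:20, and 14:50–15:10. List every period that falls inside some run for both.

05:30–06:10, 07:00–08:30, 10:00–10:40, 14:50–15:10

05:30–08:30 ∩ B → 05:30–06:10, 07:00–08:30.
10:00–10:50 ∩ B → 10:00–10:40.
14:30–16:10 ∩ B → 14:50–15:10.
16:50–17:00 meets no B interval.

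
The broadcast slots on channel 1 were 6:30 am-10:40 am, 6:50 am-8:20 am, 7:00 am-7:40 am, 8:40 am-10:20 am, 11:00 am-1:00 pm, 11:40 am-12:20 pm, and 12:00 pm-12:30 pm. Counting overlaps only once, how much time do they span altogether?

Merged: 6:30 am–10:40 am, 11:00 am–1:00 pm.
Lengths: 4 h 10 min + 2 h = 6 h 10 min.

6 h 10 min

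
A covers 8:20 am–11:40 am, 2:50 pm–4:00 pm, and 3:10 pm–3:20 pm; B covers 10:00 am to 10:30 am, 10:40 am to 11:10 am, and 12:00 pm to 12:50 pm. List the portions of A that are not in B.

8:20 am–10:00 am, 10:30 am–10:40 am, 11:10 am–11:40 am, 2:50 pm–4:00 pm

Merge the first list: 8:20 am–11:40 am, 2:50 pm–4:00 pm.
8:20 am–11:40 am minus B → 8:20 am–10:00 am, 10:30 am–10:40 am, 11:10 am–11:40 am.
2:50 pm–4:00 pm: no B overlap → unchanged.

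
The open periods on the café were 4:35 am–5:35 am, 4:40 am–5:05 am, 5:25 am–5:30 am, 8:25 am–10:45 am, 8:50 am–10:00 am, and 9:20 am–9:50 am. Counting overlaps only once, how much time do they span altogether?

3 h 20 min

Merged: 4:35 am-5:35 am, 8:25 am-10:45 am.
Lengths: 1 h + 2 h 20 min = 3 h 20 min.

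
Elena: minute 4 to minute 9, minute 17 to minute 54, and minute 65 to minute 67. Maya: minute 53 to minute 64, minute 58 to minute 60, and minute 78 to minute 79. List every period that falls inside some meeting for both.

Second set merges to minute 53 to minute 64, minute 78 to minute 79.
minute 4 to minute 9 meets no B interval.
minute 17 to minute 54 ∩ B → minute 53 to minute 54.
minute 65 to minute 67 meets no B interval.

minute 53 to minute 54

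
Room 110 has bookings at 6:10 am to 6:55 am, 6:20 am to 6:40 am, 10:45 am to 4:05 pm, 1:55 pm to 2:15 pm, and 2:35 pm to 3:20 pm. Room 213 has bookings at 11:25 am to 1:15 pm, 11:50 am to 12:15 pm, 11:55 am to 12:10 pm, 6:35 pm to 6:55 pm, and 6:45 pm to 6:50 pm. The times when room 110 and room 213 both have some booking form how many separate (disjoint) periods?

A, merged: 6:10 am–6:55 am, 10:45 am–4:05 pm.
B, merged: 11:25 am–1:15 pm, 6:35 pm–6:55 pm.
A ∩ B = 11:25 am–1:15 pm.
That is 1 disjoint piece.

1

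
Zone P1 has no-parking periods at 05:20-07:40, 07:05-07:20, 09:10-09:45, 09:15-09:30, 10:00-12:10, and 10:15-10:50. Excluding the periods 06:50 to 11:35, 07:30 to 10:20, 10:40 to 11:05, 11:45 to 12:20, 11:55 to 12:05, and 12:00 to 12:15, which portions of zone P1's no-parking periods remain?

First set merges to 05:20–07:40, 09:10–09:45, 10:00–12:10.
Second set merges to 06:50–11:35, 11:45–12:20.
05:20–07:40 \ B = 05:20–06:50.
09:10–09:45: entirely removed.
10:00–12:10 \ B = 11:35–11:45.

05:20–06:50, 11:35–11:45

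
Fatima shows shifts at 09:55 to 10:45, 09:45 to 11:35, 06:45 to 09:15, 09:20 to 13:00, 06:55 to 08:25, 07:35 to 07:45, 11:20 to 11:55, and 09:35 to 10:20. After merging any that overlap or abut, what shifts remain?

Sort by start: 06:45–09:15, 06:55–08:25, 07:35–07:45, 09:20–13:00, 09:35–10:20, 09:45–11:35, 09:55–10:45, 11:20–11:55.
06:55–08:25 overlaps/touches 06:45–09:15 → extend to 06:45–09:15.
07:35–07:45 overlaps/touches 06:45–09:15 → extend to 06:45–09:15.
09:20–13:00 is disjoint → start new block.
09:35–10:20 overlaps/touches 09:20–13:00 → extend to 09:20–13:00.
09:45–11:35 overlaps/touches 09:20–13:00 → extend to 09:20–13:00.
09:55–10:45 overlaps/touches 09:20–13:00 → extend to 09:20–13:00.
11:20–11:55 overlaps/touches 09:20–13:00 → extend to 09:20–13:00.

06:45–09:15, 09:20–13:00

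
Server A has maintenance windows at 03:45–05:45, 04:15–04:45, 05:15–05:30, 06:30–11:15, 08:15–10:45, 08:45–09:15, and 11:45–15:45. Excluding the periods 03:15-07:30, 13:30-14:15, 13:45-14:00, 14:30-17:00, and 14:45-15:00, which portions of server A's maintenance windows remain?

Merge the first list: 03:45–05:45, 06:30–11:15, 11:45–15:45.
Merge the second list: 03:15–07:30, 13:30–14:15, 14:30–17:00.
03:45–05:45 lies entirely inside B → drops out.
06:30–11:15 with B removed leaves 07:30–11:15.
11:45–15:45 with B removed leaves 11:45–13:30, 14:15–14:30.

07:30–11:15, 11:45–13:30, 14:15–14:30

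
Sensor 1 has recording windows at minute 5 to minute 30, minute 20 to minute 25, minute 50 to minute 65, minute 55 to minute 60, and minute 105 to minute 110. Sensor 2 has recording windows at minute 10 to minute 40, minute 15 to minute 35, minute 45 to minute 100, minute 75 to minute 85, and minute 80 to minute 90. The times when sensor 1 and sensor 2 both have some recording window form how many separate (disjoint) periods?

2

Merge the first list: minute 5 to minute 30, minute 50 to minute 65, minute 105 to minute 110.
Merge the second list: minute 10 to minute 40, minute 45 to minute 100.
A ∩ B = minute 10 to minute 30, minute 50 to minute 65.
That is 2 disjoint pieces.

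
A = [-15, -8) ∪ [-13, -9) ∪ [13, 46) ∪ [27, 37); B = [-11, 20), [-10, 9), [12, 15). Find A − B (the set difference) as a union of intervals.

[-15, -11) ∪ [20, 46)

A, merged: [-15, -8), [13, 46).
B, merged: [-11, 20).
[-15, -8) \ B = [-15, -11).
[13, 46) \ B = [20, 46).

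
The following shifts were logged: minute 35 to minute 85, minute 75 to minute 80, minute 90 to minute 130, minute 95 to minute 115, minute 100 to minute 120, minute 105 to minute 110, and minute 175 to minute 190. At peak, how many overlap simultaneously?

At minute 105, 4 of the intervals are simultaneously active.
No point has more.

4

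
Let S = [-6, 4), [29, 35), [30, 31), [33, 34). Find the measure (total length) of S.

16

Merged: [-6, 4), [29, 35).
Lengths: 10 + 6 = 16.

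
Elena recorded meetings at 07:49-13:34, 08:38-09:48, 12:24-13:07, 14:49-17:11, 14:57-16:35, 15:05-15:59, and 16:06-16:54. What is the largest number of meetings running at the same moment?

3

Sweep endpoints in order; track running count of active intervals.
Peak of 3 reached at 15:05.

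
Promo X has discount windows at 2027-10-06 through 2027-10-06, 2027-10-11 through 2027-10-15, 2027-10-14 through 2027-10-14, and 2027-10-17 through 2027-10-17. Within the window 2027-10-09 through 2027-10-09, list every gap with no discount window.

2027-10-09 through 2027-10-09

The merged coverage is 2027-10-06 through 2027-10-06, 2027-10-11 through 2027-10-15, 2027-10-17 through 2027-10-17.
Uncovered inside 2027-10-09 through 2027-10-09: 2027-10-09 through 2027-10-09.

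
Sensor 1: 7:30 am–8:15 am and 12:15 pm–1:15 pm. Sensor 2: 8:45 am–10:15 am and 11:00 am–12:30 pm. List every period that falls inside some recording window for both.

7:30 am–8:15 am falls entirely outside B.
12:15 pm–1:15 pm overlaps B on 12:15 pm–12:30 pm.

12:15 pm–12:30 pm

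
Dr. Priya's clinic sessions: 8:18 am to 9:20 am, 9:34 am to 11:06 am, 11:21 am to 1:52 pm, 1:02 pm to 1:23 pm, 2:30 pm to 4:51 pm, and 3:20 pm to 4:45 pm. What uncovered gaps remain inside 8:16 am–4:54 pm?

Covered (merged): 8:18 am–9:20 am, 9:34 am–11:06 am, 11:21 am–1:52 pm, 2:30 pm–4:51 pm.
Uncovered inside 8:16 am–4:54 pm: 8:16 am–8:18 am, 9:20 am–9:34 am, 11:06 am–11:21 am, 1:52 pm–2:30 pm, 4:51 pm–4:54 pm.

8:16 am–8:18 am, 9:20 am–9:34 am, 11:06 am–11:21 am, 1:52 pm–2:30 pm, 4:51 pm–4:54 pm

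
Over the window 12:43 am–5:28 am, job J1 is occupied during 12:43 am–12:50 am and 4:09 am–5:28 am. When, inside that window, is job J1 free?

Covered (merged): 12:43 am–12:50 am, 4:09 am–5:28 am.
Gaps within 12:43 am–5:28 am: 12:50 am–4:09 am.

12:50 am–4:09 am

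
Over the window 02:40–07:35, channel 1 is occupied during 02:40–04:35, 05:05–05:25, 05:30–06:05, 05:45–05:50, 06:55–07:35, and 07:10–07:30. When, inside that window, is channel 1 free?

04:35–05:05, 05:25–05:30, 06:05–06:55

Covered (merged): 02:40–04:35, 05:05–05:25, 05:30–06:05, 06:55–07:35.
Gaps within 02:40–07:35: 04:35–05:05, 05:25–05:30, 06:05–06:55.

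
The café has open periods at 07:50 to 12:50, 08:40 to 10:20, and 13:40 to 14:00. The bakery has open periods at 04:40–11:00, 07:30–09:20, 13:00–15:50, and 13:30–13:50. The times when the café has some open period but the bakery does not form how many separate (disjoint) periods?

A, merged: 07:50-12:50, 13:40-14:00.
B, merged: 04:40-11:00, 13:00-15:50.
A \ B = 11:00-12:50.
That is 1 disjoint piece.

1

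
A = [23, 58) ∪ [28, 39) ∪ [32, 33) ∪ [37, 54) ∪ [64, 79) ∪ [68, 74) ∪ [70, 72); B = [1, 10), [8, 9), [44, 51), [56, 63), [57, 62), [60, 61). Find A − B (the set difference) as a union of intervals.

Merge the first list: [23, 58), [64, 79).
Merge the second list: [1, 10), [44, 51), [56, 63).
[23, 58) minus B → [23, 44), [51, 56).
[64, 79): no B overlap → unchanged.

[23, 44) ∪ [51, 56) ∪ [64, 79)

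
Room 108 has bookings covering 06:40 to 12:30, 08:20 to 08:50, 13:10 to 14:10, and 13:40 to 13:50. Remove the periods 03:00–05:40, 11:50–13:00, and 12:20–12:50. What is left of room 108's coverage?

Merge the first list: 06:40–12:30, 13:10–14:10.
Merge the second list: 03:00–05:40, 11:50–13:00.
06:40–12:30 with B removed leaves 06:40–11:50.
13:10–14:10 is untouched.

06:40–11:50, 13:10–14:10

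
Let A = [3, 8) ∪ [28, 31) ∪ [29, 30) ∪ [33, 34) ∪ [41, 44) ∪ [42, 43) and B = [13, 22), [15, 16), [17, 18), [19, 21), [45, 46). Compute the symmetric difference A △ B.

[3, 8) ∪ [13, 22) ∪ [28, 31) ∪ [33, 34) ∪ [41, 44) ∪ [45, 46)

First set merges to [3, 8), [28, 31), [33, 34), [41, 44).
Second set merges to [13, 22), [45, 46).
A but not B: [3, 8), [28, 31), [33, 34), [41, 44).
B but not A: [13, 22), [45, 46).
Combining gives A △ B.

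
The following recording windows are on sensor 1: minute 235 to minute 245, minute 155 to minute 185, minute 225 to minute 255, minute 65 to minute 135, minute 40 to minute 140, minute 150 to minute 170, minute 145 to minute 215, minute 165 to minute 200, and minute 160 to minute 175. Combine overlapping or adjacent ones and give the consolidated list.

Sort by start: minute 40 to minute 140, minute 65 to minute 135, minute 145 to minute 215, minute 150 to minute 170, minute 155 to minute 185, minute 160 to minute 175, minute 165 to minute 200, minute 225 to minute 255, minute 235 to minute 245.
minute 65 to minute 135 overlaps/touches minute 40 to minute 140 → extend to minute 40 to minute 140.
minute 145 to minute 215 is disjoint → start new block.
minute 150 to minute 170 overlaps/touches minute 145 to minute 215 → extend to minute 145 to minute 215.
minute 155 to minute 185 overlaps/touches minute 145 to minute 215 → extend to minute 145 to minute 215.
minute 160 to minute 175 overlaps/touches minute 145 to minute 215 → extend to minute 145 to minute 215.
minute 165 to minute 200 overlaps/touches minute 145 to minute 215 → extend to minute 145 to minute 215.
minute 225 to minute 255 is disjoint → start new block.
minute 235 to minute 245 overlaps/touches minute 225 to minute 255 → extend to minute 225 to minute 255.

minute 40 to minute 140, minute 145 to minute 215, minute 225 to minute 255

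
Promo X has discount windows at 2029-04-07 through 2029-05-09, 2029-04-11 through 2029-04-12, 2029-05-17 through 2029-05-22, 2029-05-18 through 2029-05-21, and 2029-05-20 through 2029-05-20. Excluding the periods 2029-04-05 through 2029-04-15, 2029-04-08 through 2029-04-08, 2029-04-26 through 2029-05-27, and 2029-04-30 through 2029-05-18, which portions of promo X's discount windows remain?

Merge the first list: 2029-04-07 through 2029-05-09, 2029-05-17 through 2029-05-22.
Merge the second list: 2029-04-05 through 2029-04-15, 2029-04-26 through 2029-05-27.
2029-04-07 through 2029-05-09 \ B = 2029-04-16 through 2029-04-25.
2029-05-17 through 2029-05-22: entirely removed.

2029-04-16 through 2029-04-25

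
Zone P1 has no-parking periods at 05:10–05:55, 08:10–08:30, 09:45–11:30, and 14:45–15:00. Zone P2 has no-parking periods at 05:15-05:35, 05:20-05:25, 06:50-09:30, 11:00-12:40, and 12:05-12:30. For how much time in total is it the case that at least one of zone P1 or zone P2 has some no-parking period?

B, merged: 05:15–05:35, 06:50–09:30, 11:00–12:40.
A ∪ B = 05:10–05:55, 06:50–09:30, 09:45–12:40, 14:45–15:00.
Total: 45 min + 2 h 40 min + 2 h 55 min + 15 min = 6 h 35 min.

6 h 35 min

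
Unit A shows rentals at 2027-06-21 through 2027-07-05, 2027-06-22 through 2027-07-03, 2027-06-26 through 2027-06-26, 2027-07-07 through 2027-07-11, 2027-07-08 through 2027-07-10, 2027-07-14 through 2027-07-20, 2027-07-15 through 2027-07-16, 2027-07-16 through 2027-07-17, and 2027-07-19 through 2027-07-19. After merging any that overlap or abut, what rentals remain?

2027-06-21 through 2027-07-05, 2027-07-07 through 2027-07-11, 2027-07-14 through 2027-07-20

2027-06-22 through 2027-07-03 overlaps/touches 2027-06-21 through 2027-07-05 → extend to 2027-06-21 through 2027-07-05.
2027-06-26 through 2027-06-26 overlaps/touches 2027-06-21 through 2027-07-05 → extend to 2027-06-21 through 2027-07-05.
2027-07-07 through 2027-07-11 is disjoint → start new block.
2027-07-08 through 2027-07-10 overlaps/touches 2027-07-07 through 2027-07-11 → extend to 2027-07-07 through 2027-07-11.
2027-07-14 through 2027-07-20 is disjoint → start new block.
2027-07-15 through 2027-07-16 overlaps/touches 2027-07-14 through 2027-07-20 → extend to 2027-07-14 through 2027-07-20.
2027-07-16 through 2027-07-17 overlaps/touches 2027-07-14 through 2027-07-20 → extend to 2027-07-14 through 2027-07-20.
2027-07-19 through 2027-07-19 overlaps/touches 2027-07-14 through 2027-07-20 → extend to 2027-07-14 through 2027-07-20.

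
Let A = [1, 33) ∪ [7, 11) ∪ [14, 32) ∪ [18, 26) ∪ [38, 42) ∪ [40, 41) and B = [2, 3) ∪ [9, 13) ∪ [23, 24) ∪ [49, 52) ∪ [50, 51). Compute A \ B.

Merge the first list: [1, 33), [38, 42).
Merge the second list: [2, 3), [9, 13), [23, 24), [49, 52).
[1, 33) with B removed leaves [1, 2), [3, 9), [13, 23), [24, 33).
[38, 42) is untouched.

[1, 2) ∪ [3, 9) ∪ [13, 23) ∪ [24, 33) ∪ [38, 42)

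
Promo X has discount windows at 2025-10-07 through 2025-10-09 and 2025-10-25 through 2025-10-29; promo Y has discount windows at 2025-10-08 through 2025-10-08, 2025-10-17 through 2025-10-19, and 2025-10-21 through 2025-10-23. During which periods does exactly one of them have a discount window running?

A but not B: 2025-10-07 through 2025-10-07, 2025-10-09 through 2025-10-09, 2025-10-25 through 2025-10-29.
B but not A: 2025-10-17 through 2025-10-19, 2025-10-21 through 2025-10-23.
Combining gives A △ B.

2025-10-07 through 2025-10-07, 2025-10-09 through 2025-10-09, 2025-10-17 through 2025-10-19, 2025-10-21 through 2025-10-23, 2025-10-25 through 2025-10-29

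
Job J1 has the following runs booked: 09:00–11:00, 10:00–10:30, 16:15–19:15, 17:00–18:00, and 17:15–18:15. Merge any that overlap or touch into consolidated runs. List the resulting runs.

10:00–10:30 overlaps/touches 09:00–11:00 → extend to 09:00–11:00.
16:15–19:15 is disjoint → start new block.
17:00–18:00 overlaps/touches 16:15–19:15 → extend to 16:15–19:15.
17:15–18:15 overlaps/touches 16:15–19:15 → extend to 16:15–19:15.

09:00–11:00, 16:15–19:15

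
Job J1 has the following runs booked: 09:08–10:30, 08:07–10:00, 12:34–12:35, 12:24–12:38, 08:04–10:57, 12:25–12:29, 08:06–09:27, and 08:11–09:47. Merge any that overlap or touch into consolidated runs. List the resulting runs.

Sort by start: 08:04–10:57, 08:06–09:27, 08:07–10:00, 08:11–09:47, 09:08–10:30, 12:24–12:38, 12:25–12:29, 12:34–12:35.
08:06–09:27 overlaps/touches 08:04–10:57 → extend to 08:04–10:57.
08:07–10:00 overlaps/touches 08:04–10:57 → extend to 08:04–10:57.
08:11–09:47 overlaps/touches 08:04–10:57 → extend to 08:04–10:57.
09:08–10:30 overlaps/touches 08:04–10:57 → extend to 08:04–10:57.
12:24–12:38 is disjoint → start new block.
12:25–12:29 overlaps/touches 12:24–12:38 → extend to 12:24–12:38.
12:34–12:35 overlaps/touches 12:24–12:38 → extend to 12:24–12:38.

08:04–10:57, 12:24–12:38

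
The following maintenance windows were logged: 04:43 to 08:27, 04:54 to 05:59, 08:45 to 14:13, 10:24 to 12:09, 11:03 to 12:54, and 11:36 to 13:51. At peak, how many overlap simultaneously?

4

Sweep endpoints in order; track running count of active intervals.
Peak of 4 reached at 11:36.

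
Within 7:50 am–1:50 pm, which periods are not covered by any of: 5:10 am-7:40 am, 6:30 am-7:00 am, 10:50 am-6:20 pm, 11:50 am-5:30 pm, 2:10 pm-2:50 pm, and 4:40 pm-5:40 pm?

Covered (merged): 5:10 am-7:40 am, 10:50 am-6:20 pm.
Complement within 7:50 am-1:50 pm: 7:50 am-10:50 am.

7:50 am-10:50 am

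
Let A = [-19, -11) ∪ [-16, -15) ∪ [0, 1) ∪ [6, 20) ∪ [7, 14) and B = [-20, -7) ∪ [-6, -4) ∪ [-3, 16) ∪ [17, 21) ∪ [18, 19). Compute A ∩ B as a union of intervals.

[-19, -11) ∪ [0, 1) ∪ [6, 16) ∪ [17, 20)

First set merges to [-19, -11), [0, 1), [6, 20).
Second set merges to [-20, -7), [-6, -4), [-3, 16), [17, 21).
[-19, -11) ∩ B → [-19, -11).
[0, 1) ∩ B → [0, 1).
[6, 20) ∩ B → [6, 16), [17, 20).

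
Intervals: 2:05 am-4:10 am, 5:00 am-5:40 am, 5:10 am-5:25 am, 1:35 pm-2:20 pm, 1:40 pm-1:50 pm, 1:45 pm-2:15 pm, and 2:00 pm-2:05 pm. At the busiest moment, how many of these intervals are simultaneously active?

3

Sweep endpoints in order; track running count of active intervals.
Peak of 3 reached at 1:45 pm.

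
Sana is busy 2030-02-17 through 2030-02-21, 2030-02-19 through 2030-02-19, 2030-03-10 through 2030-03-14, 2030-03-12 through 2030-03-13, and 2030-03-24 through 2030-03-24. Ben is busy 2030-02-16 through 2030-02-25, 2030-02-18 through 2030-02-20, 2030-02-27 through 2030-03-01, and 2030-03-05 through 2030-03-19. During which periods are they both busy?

2030-02-17 through 2030-02-21, 2030-03-10 through 2030-03-14

First set merges to 2030-02-17 through 2030-02-21, 2030-03-10 through 2030-03-14, 2030-03-24 through 2030-03-24.
Second set merges to 2030-02-16 through 2030-02-25, 2030-02-27 through 2030-03-01, 2030-03-05 through 2030-03-19.
2030-02-17 through 2030-02-21 meets the second set on 2030-02-17 through 2030-02-21.
2030-03-10 through 2030-03-14 meets the second set on 2030-03-10 through 2030-03-14.
2030-03-24 through 2030-03-24: no overlap with the second set.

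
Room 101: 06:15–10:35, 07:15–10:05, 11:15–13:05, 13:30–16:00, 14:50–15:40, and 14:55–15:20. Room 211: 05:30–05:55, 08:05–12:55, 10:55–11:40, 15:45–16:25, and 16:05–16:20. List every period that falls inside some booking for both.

Merge the first list: 06:15–10:35, 11:15–13:05, 13:30–16:00.
Merge the second list: 05:30–05:55, 08:05–12:55, 15:45–16:25.
06:15–10:35 meets the second set on 08:05–10:35.
11:15–13:05 meets the second set on 11:15–12:55.
13:30–16:00 meets the second set on 15:45–16:00.

08:05–10:35, 11:15–12:55, 15:45–16:00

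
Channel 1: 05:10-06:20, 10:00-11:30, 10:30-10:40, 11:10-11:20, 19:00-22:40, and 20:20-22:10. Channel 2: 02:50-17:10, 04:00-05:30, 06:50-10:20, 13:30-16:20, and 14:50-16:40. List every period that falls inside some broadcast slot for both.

05:10-06:20, 10:00-11:30

First set merges to 05:10-06:20, 10:00-11:30, 19:00-22:40.
Second set merges to 02:50-17:10.
05:10-06:20 overlaps B on 05:10-06:20.
10:00-11:30 overlaps B on 10:00-11:30.
19:00-22:40 falls entirely outside B.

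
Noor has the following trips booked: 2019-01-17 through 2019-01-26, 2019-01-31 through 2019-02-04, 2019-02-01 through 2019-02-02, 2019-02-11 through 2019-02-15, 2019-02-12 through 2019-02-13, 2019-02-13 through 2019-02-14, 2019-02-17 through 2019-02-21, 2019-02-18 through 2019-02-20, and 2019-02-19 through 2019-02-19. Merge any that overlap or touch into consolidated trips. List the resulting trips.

2019-01-17 through 2019-01-26, 2019-01-31 through 2019-02-04, 2019-02-11 through 2019-02-15, 2019-02-17 through 2019-02-21

2019-01-31 through 2019-02-04 is disjoint → start new block.
2019-02-01 through 2019-02-02 overlaps/touches 2019-01-31 through 2019-02-04 → extend to 2019-01-31 through 2019-02-04.
2019-02-11 through 2019-02-15 is disjoint → start new block.
2019-02-12 through 2019-02-13 overlaps/touches 2019-02-11 through 2019-02-15 → extend to 2019-02-11 through 2019-02-15.
2019-02-13 through 2019-02-14 overlaps/touches 2019-02-11 through 2019-02-15 → extend to 2019-02-11 through 2019-02-15.
2019-02-17 through 2019-02-21 is disjoint → start new block.
2019-02-18 through 2019-02-20 overlaps/touches 2019-02-17 through 2019-02-21 → extend to 2019-02-17 through 2019-02-21.
2019-02-19 through 2019-02-19 overlaps/touches 2019-02-17 through 2019-02-21 → extend to 2019-02-17 through 2019-02-21.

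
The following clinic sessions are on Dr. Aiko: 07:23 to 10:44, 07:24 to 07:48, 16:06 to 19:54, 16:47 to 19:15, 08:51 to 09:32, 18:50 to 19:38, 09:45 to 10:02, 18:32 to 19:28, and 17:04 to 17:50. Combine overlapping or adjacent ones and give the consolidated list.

Sort by start: 07:23-10:44, 07:24-07:48, 08:51-09:32, 09:45-10:02, 16:06-19:54, 16:47-19:15, 17:04-17:50, 18:32-19:28, 18:50-19:38.
07:24-07:48 overlaps/touches 07:23-10:44 → extend to 07:23-10:44.
08:51-09:32 overlaps/touches 07:23-10:44 → extend to 07:23-10:44.
09:45-10:02 overlaps/touches 07:23-10:44 → extend to 07:23-10:44.
16:06-19:54 is disjoint → start new block.
16:47-19:15 overlaps/touches 16:06-19:54 → extend to 16:06-19:54.
17:04-17:50 overlaps/touches 16:06-19:54 → extend to 16:06-19:54.
18:32-19:28 overlaps/touches 16:06-19:54 → extend to 16:06-19:54.
18:50-19:38 overlaps/touches 16:06-19:54 → extend to 16:06-19:54.

07:23-10:44, 16:06-19:54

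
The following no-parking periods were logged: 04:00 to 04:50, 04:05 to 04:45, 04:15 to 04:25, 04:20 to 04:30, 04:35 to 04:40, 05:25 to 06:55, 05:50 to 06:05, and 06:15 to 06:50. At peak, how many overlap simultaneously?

4

Sweep endpoints in order; track running count of active intervals.
Peak of 4 reached at 04:20.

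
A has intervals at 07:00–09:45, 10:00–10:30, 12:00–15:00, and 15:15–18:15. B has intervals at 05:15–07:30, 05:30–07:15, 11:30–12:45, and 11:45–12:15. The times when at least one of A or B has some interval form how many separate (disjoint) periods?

Second set merges to 05:15-07:30, 11:30-12:45.
A ∪ B = 05:15-09:45, 10:00-10:30, 11:30-15:00, 15:15-18:15.
That is 4 disjoint pieces.

4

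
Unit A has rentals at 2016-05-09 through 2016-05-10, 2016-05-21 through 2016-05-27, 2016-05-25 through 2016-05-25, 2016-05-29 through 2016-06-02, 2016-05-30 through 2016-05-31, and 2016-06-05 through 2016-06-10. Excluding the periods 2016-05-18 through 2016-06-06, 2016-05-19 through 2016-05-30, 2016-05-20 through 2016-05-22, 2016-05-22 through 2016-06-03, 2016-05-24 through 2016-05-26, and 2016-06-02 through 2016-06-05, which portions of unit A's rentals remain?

First set merges to 2016-05-09 through 2016-05-10, 2016-05-21 through 2016-05-27, 2016-05-29 through 2016-06-02, 2016-06-05 through 2016-06-10.
Second set merges to 2016-05-18 through 2016-06-06.
2016-05-09 through 2016-05-10: no B overlap → unchanged.
2016-05-21 through 2016-05-27: fully covered by B → removed.
2016-05-29 through 2016-06-02: fully covered by B → removed.
2016-06-05 through 2016-06-10 minus B → 2016-06-07 through 2016-06-10.

2016-05-09 through 2016-05-10, 2016-06-07 through 2016-06-10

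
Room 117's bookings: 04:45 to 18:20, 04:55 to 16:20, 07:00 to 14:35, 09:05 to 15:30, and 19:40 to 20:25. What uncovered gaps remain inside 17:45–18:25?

The merged coverage is 04:45-18:20, 19:40-20:25.
Gaps within 17:45-18:25: 18:20-18:25.

18:20-18:25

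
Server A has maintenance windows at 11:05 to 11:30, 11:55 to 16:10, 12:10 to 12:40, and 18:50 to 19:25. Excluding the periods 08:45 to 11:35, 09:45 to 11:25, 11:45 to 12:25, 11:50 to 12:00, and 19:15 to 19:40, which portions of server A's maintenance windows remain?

12:25-16:10, 18:50-19:15

First set merges to 11:05-11:30, 11:55-16:10, 18:50-19:25.
Second set merges to 08:45-11:35, 11:45-12:25, 19:15-19:40.
11:05-11:30: entirely removed.
11:55-16:10 \ B = 12:25-16:10.
18:50-19:25 \ B = 18:50-19:15.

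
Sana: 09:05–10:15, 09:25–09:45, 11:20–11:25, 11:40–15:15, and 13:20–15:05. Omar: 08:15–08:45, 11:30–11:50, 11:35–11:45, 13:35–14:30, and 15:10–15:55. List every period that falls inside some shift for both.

Merge the first list: 09:05–10:15, 11:20–11:25, 11:40–15:15.
Merge the second list: 08:15–08:45, 11:30–11:50, 13:35–14:30, 15:10–15:55.
09:05–10:15 falls entirely outside B.
11:20–11:25 falls entirely outside B.
11:40–15:15 overlaps B on 11:40–11:50, 13:35–14:30, 15:10–15:15.

11:40–11:50, 13:35–14:30, 15:10–15:15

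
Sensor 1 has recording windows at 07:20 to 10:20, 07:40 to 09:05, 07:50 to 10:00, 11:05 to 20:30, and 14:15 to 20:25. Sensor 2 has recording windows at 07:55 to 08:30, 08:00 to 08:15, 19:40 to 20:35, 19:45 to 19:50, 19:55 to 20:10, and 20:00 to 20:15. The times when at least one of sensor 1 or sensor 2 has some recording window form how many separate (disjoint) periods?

A, merged: 07:20–10:20, 11:05–20:30.
B, merged: 07:55–08:30, 19:40–20:35.
A ∪ B = 07:20–10:20, 11:05–20:35.
That is 2 disjoint pieces.

2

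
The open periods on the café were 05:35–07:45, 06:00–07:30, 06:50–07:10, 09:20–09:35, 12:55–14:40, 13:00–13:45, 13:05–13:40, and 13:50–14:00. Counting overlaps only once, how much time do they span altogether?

Merged: 05:35–07:45, 09:20–09:35, 12:55–14:40.
Lengths: 2 h 10 min + 15 min + 1 h 45 min = 4 h 10 min.

4 h 10 min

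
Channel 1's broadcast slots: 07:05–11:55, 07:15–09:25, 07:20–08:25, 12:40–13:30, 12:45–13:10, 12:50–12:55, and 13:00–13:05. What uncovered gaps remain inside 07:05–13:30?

The merged coverage is 07:05–11:55, 12:40–13:30.
Complement within 07:05–13:30: 11:55–12:40.

11:55–12:40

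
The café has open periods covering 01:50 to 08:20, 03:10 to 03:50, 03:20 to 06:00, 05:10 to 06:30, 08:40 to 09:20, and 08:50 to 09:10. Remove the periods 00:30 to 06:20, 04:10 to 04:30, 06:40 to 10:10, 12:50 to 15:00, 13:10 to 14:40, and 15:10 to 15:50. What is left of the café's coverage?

06:20–06:40

Merge the first list: 01:50–08:20, 08:40–09:20.
Merge the second list: 00:30–06:20, 06:40–10:10, 12:50–15:00, 15:10–15:50.
01:50–08:20 minus B → 06:20–06:40.
08:40–09:20: fully covered by B → removed.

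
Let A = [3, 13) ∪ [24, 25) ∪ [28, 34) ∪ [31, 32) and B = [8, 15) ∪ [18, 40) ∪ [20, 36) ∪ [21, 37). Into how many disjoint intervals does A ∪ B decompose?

2

First set merges to [3, 13), [24, 25), [28, 34).
Second set merges to [8, 15), [18, 40).
A ∪ B = [3, 15), [18, 40).
That is 2 disjoint pieces.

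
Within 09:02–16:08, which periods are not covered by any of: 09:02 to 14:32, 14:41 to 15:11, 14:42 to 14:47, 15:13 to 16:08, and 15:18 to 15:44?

Covered (merged): 09:02–14:32, 14:41–15:11, 15:13–16:08.
Gaps within 09:02–16:08: 14:32–14:41, 15:11–15:13.

14:32–14:41, 15:11–15:13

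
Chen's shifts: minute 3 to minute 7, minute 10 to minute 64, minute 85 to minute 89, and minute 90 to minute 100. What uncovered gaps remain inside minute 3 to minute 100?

Covered (merged): minute 3 to minute 7, minute 10 to minute 64, minute 85 to minute 89, minute 90 to minute 100.
Gaps within minute 3 to minute 100: minute 7 to minute 10, minute 64 to minute 85, minute 89 to minute 90.

minute 7 to minute 10, minute 64 to minute 85, minute 89 to minute 90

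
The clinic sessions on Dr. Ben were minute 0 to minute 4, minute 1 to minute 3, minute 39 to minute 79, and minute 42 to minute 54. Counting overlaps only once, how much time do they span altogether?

Merged: minute 0 to minute 4, minute 39 to minute 79.
Lengths: 4 minutes + 40 minutes = 44 minutes.

44 minutes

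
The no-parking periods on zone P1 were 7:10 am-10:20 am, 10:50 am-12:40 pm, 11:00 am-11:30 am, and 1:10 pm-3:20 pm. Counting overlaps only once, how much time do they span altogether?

Merged: 7:10 am–10:20 am, 10:50 am–12:40 pm, 1:10 pm–3:20 pm.
Lengths: 3 h 10 min + 1 h 50 min + 2 h 10 min = 7 h 10 min.

7 h 10 min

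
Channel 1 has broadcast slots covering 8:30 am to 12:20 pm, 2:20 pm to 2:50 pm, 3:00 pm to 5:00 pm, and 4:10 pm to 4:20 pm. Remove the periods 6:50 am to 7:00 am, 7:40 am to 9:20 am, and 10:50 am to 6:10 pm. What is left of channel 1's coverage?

A, merged: 8:30 am–12:20 pm, 2:20 pm–2:50 pm, 3:00 pm–5:00 pm.
8:30 am–12:20 pm with B removed leaves 9:20 am–10:50 am.
2:20 pm–2:50 pm lies entirely inside B → drops out.
3:00 pm–5:00 pm lies entirely inside B → drops out.

9:20 am–10:50 am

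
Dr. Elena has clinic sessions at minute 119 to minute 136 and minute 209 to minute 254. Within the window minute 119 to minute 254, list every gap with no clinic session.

minute 136 to minute 209

The merged coverage is minute 119 to minute 136, minute 209 to minute 254.
Gaps within minute 119 to minute 254: minute 136 to minute 209.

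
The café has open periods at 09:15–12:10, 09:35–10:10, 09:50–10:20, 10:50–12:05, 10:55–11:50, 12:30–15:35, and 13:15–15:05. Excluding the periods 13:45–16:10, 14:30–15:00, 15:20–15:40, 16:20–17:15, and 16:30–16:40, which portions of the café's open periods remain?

First set merges to 09:15–12:10, 12:30–15:35.
Second set merges to 13:45–16:10, 16:20–17:15.
09:15–12:10: no B overlap → unchanged.
12:30–15:35 minus B → 12:30–13:45.

09:15–12:10, 12:30–13:45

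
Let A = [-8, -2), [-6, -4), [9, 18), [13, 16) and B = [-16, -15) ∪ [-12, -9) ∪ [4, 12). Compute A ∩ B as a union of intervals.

[9, 12)

A, merged: [-8, -2), [9, 18).
[-8, -2) meets no B interval.
[9, 18) ∩ B → [9, 12).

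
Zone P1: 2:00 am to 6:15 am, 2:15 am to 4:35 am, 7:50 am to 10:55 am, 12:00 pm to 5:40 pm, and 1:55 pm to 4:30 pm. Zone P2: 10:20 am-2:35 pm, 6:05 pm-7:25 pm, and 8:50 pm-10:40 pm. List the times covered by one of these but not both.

2:00 am–6:15 am, 7:50 am–10:20 am, 10:55 am–12:00 pm, 2:35 pm–5:40 pm, 6:05 pm–7:25 pm, 8:50 pm–10:40 pm

First set merges to 2:00 am–6:15 am, 7:50 am–10:55 am, 12:00 pm–5:40 pm.
A \ B = 2:00 am–6:15 am, 7:50 am–10:20 am, 2:35 pm–5:40 pm.
B \ A = 10:55 am–12:00 pm, 6:05 pm–7:25 pm, 8:50 pm–10:40 pm.
Union of the two gives the symmetric difference.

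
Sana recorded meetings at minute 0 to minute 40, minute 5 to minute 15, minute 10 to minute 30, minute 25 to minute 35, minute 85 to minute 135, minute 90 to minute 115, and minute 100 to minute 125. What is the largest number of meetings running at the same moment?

3

At minute 10, 3 of the intervals are simultaneously active.
No point has more.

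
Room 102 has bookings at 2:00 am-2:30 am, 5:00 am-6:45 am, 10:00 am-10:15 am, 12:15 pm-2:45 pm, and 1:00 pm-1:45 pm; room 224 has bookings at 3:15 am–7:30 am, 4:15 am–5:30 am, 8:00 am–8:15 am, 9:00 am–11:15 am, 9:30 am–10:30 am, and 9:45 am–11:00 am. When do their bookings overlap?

5:00 am–6:45 am, 10:00 am–10:15 am

Merge the first list: 2:00 am–2:30 am, 5:00 am–6:45 am, 10:00 am–10:15 am, 12:15 pm–2:45 pm.
Merge the second list: 3:15 am–7:30 am, 8:00 am–8:15 am, 9:00 am–11:15 am.
2:00 am–2:30 am falls entirely outside B.
5:00 am–6:45 am overlaps B on 5:00 am–6:45 am.
10:00 am–10:15 am overlaps B on 10:00 am–10:15 am.
12:15 pm–2:45 pm falls entirely outside B.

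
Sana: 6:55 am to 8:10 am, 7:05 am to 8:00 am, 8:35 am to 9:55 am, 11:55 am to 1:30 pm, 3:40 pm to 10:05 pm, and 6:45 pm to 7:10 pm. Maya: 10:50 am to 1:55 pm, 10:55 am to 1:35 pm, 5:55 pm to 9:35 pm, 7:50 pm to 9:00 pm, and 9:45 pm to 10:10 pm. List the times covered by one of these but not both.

6:55 am–8:10 am, 8:35 am–9:55 am, 10:50 am–11:55 am, 1:30 pm–1:55 pm, 3:40 pm–5:55 pm, 9:35 pm–9:45 pm, 10:05 pm–10:10 pm

First set merges to 6:55 am–8:10 am, 8:35 am–9:55 am, 11:55 am–1:30 pm, 3:40 pm–10:05 pm.
Second set merges to 10:50 am–1:55 pm, 5:55 pm–9:35 pm, 9:45 pm–10:10 pm.
A \ B = 6:55 am–8:10 am, 8:35 am–9:55 am, 3:40 pm–5:55 pm, 9:35 pm–9:45 pm.
B \ A = 10:50 am–11:55 am, 1:30 pm–1:55 pm, 10:05 pm–10:10 pm.
Union of the two gives the symmetric difference.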